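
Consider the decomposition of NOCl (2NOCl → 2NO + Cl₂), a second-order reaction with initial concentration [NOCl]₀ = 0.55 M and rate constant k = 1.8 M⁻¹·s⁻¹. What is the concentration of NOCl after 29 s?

0.01851 M

Step 1: For a second-order reaction: 1/[NOCl] = 1/[NOCl]₀ + kt
Step 2: 1/[NOCl] = 1/0.55 + 1.8 × 29
Step 3: 1/[NOCl] = 1.818 + 52.2 = 54.02
Step 4: [NOCl] = 1/54.02 = 0.01851 M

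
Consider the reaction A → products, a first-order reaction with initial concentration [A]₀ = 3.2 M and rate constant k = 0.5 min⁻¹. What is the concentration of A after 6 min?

0.1593 M

Step 1: For a first-order reaction: [A] = [A]₀ × e^(-kt)
Step 2: [A] = 3.2 × e^(-0.5 × 6)
Step 3: [A] = 3.2 × e^(-3)
Step 4: [A] = 3.2 × 0.0497871 = 0.1593 M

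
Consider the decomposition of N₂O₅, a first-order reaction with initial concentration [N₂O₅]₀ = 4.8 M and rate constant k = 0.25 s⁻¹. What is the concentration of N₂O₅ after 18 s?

0.05332 M

Step 1: For a first-order reaction: [N₂O₅] = [N₂O₅]₀ × e^(-kt)
Step 2: [N₂O₅] = 4.8 × e^(-0.25 × 18)
Step 3: [N₂O₅] = 4.8 × e^(-4.5)
Step 4: [N₂O₅] = 4.8 × 0.011109 = 0.05332 M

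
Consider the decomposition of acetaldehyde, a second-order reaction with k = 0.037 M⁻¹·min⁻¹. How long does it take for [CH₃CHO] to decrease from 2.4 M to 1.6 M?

5.631 min

Step 1: For second-order: t = (1/[CH₃CHO] - 1/[CH₃CHO]₀)/k
Step 2: t = (1/1.6 - 1/2.4)/0.037
Step 3: t = (0.625 - 0.4167)/0.037
Step 4: t = 0.2083/0.037 = 5.631 min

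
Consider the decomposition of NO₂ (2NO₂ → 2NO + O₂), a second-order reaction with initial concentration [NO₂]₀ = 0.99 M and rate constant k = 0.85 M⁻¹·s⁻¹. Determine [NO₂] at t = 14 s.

0.07746 M

Step 1: For a second-order reaction: 1/[NO₂] = 1/[NO₂]₀ + kt
Step 2: 1/[NO₂] = 1/0.99 + 0.85 × 14
Step 3: 1/[NO₂] = 1.01 + 11.9 = 12.91
Step 4: [NO₂] = 1/12.91 = 0.07746 M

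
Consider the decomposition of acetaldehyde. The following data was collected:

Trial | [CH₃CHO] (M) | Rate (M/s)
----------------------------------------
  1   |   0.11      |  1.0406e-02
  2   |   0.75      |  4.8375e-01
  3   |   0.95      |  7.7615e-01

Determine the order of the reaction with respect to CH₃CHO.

second order (2)

Step 1: Compare trials to find order n where rate₂/rate₁ = ([CH₃CHO]₂/[CH₃CHO]₁)^n
Step 2: rate₂/rate₁ = 4.8375e-01/1.0406e-02 = 46.49
Step 3: [CH₃CHO]₂/[CH₃CHO]₁ = 0.75/0.11 = 6.818
Step 4: n = ln(46.49)/ln(6.818) = 2.00 ≈ 2
Step 5: The reaction is second order in CH₃CHO.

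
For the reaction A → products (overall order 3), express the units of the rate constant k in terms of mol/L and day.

(mol/L)⁻²·day⁻¹

Step 1: For overall order n, rate = k × (concentration)^n.
Step 2: Rate has units mol/L·day⁻¹; concentration term has units (mol/L)^3.
Step 3: k = rate / (concentration)^n, so units of k = (mol/L)^(1-3)·day⁻¹ = (mol/L)⁻²·day⁻¹.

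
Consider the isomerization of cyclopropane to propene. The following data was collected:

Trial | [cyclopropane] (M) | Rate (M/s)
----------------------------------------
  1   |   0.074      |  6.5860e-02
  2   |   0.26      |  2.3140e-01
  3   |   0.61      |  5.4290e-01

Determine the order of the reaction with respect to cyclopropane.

first order (1)

Step 1: Compare trials to find order n where rate₂/rate₁ = ([cyclopropane]₂/[cyclopropane]₁)^n
Step 2: rate₂/rate₁ = 2.3140e-01/6.5860e-02 = 3.514
Step 3: [cyclopropane]₂/[cyclopropane]₁ = 0.26/0.074 = 3.514
Step 4: n = ln(3.514)/ln(3.514) = 1.00 ≈ 1
Step 5: The reaction is first order in cyclopropane.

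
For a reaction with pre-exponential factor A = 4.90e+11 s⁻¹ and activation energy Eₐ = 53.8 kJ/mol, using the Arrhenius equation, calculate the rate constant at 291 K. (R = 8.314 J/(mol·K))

1.08e+02 s⁻¹

Step 1: Use the Arrhenius equation: k = A × exp(-Eₐ/RT)
Step 2: Convert Eₐ to J/mol: 53.8 kJ/mol = 53800 J/mol
Step 3: Calculate the exponent: -Eₐ/(RT) = -53800/(8.314 × 291) = -22.23716
Step 4: k = 4.90e+11 × exp(-22.23716)
Step 5: k = 4.90e+11 × 2.20051e-10 = 1.0782e+02 s⁻¹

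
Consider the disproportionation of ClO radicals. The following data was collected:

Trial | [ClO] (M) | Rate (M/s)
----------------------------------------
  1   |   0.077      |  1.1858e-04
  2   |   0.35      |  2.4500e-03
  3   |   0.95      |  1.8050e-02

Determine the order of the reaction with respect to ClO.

second order (2)

Step 1: Compare trials to find order n where rate₂/rate₁ = ([ClO]₂/[ClO]₁)^n
Step 2: rate₂/rate₁ = 2.4500e-03/1.1858e-04 = 20.66
Step 3: [ClO]₂/[ClO]₁ = 0.35/0.077 = 4.545
Step 4: n = ln(20.66)/ln(4.545) = 2.00 ≈ 2
Step 5: The reaction is second order in ClO.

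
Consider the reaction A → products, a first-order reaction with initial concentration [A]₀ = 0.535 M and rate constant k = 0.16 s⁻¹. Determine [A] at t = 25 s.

0.009799 M

Step 1: For a first-order reaction: [A] = [A]₀ × e^(-kt)
Step 2: [A] = 0.535 × e^(-0.16 × 25)
Step 3: [A] = 0.535 × e^(-4)
Step 4: [A] = 0.535 × 0.0183156 = 0.009799 M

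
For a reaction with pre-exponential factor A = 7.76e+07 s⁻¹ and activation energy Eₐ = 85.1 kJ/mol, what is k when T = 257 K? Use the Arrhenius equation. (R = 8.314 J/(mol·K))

3.92e-10 s⁻¹

Step 1: Use the Arrhenius equation: k = A × exp(-Eₐ/RT)
Step 2: Convert Eₐ to J/mol: 85.1 kJ/mol = 85100 J/mol
Step 3: Calculate the exponent: -Eₐ/(RT) = -85100/(8.314 × 257) = -39.82781
Step 4: k = 7.76e+07 × exp(-39.82781)
Step 5: k = 7.76e+07 × 5.04663e-18 = 3.9162e-10 s⁻¹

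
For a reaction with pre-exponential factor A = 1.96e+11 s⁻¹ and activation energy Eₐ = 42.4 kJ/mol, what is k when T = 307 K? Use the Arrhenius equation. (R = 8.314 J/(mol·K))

1.20e+04 s⁻¹

Step 1: Use the Arrhenius equation: k = A × exp(-Eₐ/RT)
Step 2: Convert Eₐ to J/mol: 42.4 kJ/mol = 42400 J/mol
Step 3: Calculate the exponent: -Eₐ/(RT) = -42400/(8.314 × 307) = -16.61183
Step 4: k = 1.96e+11 × exp(-16.61183)
Step 5: k = 1.96e+11 × 6.10343e-08 = 1.1963e+04 s⁻¹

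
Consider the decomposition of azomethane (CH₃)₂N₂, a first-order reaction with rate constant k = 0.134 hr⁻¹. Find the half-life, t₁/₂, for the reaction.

5.173 hr

Step 1: For a first-order reaction, t₁/₂ = ln(2)/k
Step 2: t₁/₂ = ln(2)/0.134
Step 3: t₁/₂ = 0.6931/0.134 = 5.173 hr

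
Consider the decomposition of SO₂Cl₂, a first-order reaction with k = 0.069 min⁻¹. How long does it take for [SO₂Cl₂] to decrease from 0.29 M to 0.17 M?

7.74 min

Step 1: For first-order: t = ln([SO₂Cl₂]₀/[SO₂Cl₂])/k
Step 2: t = ln(0.29/0.17)/0.069
Step 3: t = ln(1.706)/0.069
Step 4: t = 0.5341/0.069 = 7.74 min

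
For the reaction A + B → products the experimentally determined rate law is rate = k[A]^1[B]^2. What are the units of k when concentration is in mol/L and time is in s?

(mol/L)⁻²·s⁻¹

Step 1: Overall order = 1 + 2 = 3.
Step 2: rate has units mol/L·s⁻¹; [A]^1[B]^2 has units (mol/L)^3.
Step 3: k = rate/([A]^1[B]^2), so units of k = (mol/L)^(1-3)·s⁻¹ = (mol/L)⁻²·s⁻¹.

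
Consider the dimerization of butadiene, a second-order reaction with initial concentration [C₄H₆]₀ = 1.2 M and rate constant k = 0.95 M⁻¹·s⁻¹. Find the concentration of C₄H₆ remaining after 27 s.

0.03776 M

Step 1: For a second-order reaction: 1/[C₄H₆] = 1/[C₄H₆]₀ + kt
Step 2: 1/[C₄H₆] = 1/1.2 + 0.95 × 27
Step 3: 1/[C₄H₆] = 0.8333 + 25.65 = 26.48
Step 4: [C₄H₆] = 1/26.48 = 0.03776 M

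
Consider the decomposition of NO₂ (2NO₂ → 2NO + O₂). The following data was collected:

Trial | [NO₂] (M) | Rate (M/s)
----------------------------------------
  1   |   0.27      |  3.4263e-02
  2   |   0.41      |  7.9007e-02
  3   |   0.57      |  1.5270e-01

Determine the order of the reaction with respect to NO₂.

second order (2)

Step 1: Compare trials to find order n where rate₂/rate₁ = ([NO₂]₂/[NO₂]₁)^n
Step 2: rate₂/rate₁ = 7.9007e-02/3.4263e-02 = 2.306
Step 3: [NO₂]₂/[NO₂]₁ = 0.41/0.27 = 1.519
Step 4: n = ln(2.306)/ln(1.519) = 2.00 ≈ 2
Step 5: The reaction is second order in NO₂.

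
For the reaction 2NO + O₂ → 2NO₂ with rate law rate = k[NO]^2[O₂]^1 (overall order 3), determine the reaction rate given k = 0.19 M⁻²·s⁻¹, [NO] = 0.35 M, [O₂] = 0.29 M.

0.00675 M/s

Step 1: The rate law is rate = k[NO]^2[O₂]^1, overall order = 2+1 = 3
Step 2: Substitute values: rate = 0.19 × (0.35)^2 × (0.29)^1
Step 3: rate = 0.19 × 0.1225 × 0.29 = 0.00674975 M/s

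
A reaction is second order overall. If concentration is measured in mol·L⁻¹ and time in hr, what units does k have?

(mol·L⁻¹)⁻¹·hr⁻¹

Step 1: For overall order n, rate = k × (concentration)^n.
Step 2: Rate has units mol·L⁻¹·hr⁻¹; concentration term has units (mol·L⁻¹)^2.
Step 3: k = rate / (concentration)^n, so units of k = (mol·L⁻¹)^(1-2)·hr⁻¹ = (mol·L⁻¹)⁻¹·hr⁻¹.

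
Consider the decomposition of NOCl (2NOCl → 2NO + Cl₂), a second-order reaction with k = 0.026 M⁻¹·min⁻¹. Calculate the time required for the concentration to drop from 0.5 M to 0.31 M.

47.15 min

Step 1: For second-order: t = (1/[NOCl] - 1/[NOCl]₀)/k
Step 2: t = (1/0.31 - 1/0.5)/0.026
Step 3: t = (3.226 - 2)/0.026
Step 4: t = 1.226/0.026 = 47.15 min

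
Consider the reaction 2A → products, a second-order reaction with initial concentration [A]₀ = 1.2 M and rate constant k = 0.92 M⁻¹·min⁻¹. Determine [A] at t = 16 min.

0.06429 M

Step 1: For a second-order reaction: 1/[A] = 1/[A]₀ + kt
Step 2: 1/[A] = 1/1.2 + 0.92 × 16
Step 3: 1/[A] = 0.8333 + 14.72 = 15.55
Step 4: [A] = 1/15.55 = 0.06429 M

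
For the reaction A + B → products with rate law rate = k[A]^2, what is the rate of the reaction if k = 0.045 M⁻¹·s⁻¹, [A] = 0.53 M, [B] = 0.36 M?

0.01264 M/s

Step 1: The rate law is rate = k[A]^2
Step 2: Note that the rate does not depend on [B] (zero order in B).
Step 3: rate = 0.045 × (0.53)^2 = 0.0126405 M/s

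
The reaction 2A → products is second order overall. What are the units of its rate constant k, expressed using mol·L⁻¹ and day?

(mol·L⁻¹)⁻¹·day⁻¹

Step 1: For overall order n, rate = k × (concentration)^n.
Step 2: Rate has units mol·L⁻¹·day⁻¹; concentration term has units (mol·L⁻¹)^2.
Step 3: k = rate / (concentration)^n, so units of k = (mol·L⁻¹)^(1-2)·day⁻¹ = (mol·L⁻¹)⁻¹·day⁻¹.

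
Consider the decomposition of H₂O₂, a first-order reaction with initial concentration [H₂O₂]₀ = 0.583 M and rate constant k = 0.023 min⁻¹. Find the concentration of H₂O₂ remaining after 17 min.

0.3943 M

Step 1: For a first-order reaction: [H₂O₂] = [H₂O₂]₀ × e^(-kt)
Step 2: [H₂O₂] = 0.583 × e^(-0.023 × 17)
Step 3: [H₂O₂] = 0.583 × e^(-0.391)
Step 4: [H₂O₂] = 0.583 × 0.67638 = 0.3943 M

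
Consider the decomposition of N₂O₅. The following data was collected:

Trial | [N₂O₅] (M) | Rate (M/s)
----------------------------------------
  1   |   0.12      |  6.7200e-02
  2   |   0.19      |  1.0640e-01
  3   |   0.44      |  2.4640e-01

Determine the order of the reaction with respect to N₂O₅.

first order (1)

Step 1: Compare trials to find order n where rate₂/rate₁ = ([N₂O₅]₂/[N₂O₅]₁)^n
Step 2: rate₂/rate₁ = 1.0640e-01/6.7200e-02 = 1.583
Step 3: [N₂O₅]₂/[N₂O₅]₁ = 0.19/0.12 = 1.583
Step 4: n = ln(1.583)/ln(1.583) = 1.00 ≈ 1
Step 5: The reaction is first order in N₂O₅.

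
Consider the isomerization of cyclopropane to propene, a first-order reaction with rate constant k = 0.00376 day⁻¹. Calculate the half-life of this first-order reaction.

184.3 day

Step 1: For a first-order reaction, t₁/₂ = ln(2)/k
Step 2: t₁/₂ = ln(2)/0.00376
Step 3: t₁/₂ = 0.6931/0.00376 = 184.3 day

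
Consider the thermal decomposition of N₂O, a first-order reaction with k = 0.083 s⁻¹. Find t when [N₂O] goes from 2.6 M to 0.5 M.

19.86 s

Step 1: For first-order: t = ln([N₂O]₀/[N₂O])/k
Step 2: t = ln(2.6/0.5)/0.083
Step 3: t = ln(5.2)/0.083
Step 4: t = 1.649/0.083 = 19.86 s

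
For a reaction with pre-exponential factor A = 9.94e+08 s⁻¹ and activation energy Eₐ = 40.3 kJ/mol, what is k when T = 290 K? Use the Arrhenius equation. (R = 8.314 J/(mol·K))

5.47e+01 s⁻¹

Step 1: Use the Arrhenius equation: k = A × exp(-Eₐ/RT)
Step 2: Convert Eₐ to J/mol: 40.3 kJ/mol = 40300 J/mol
Step 3: Calculate the exponent: -Eₐ/(RT) = -40300/(8.314 × 290) = -16.71464
Step 4: k = 9.94e+08 × exp(-16.71464)
Step 5: k = 9.94e+08 × 5.50711e-08 = 5.4741e+01 s⁻¹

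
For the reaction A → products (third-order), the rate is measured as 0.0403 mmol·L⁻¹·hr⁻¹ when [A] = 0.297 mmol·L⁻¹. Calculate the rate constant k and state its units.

1.538 (mmol·L⁻¹)⁻²·hr⁻¹

Step 1: rate = k[A]^3, so k = rate / [A]^3.
Step 2: k = 0.0403 / (0.297)^3 = 0.0403 / 0.0262.
Step 3: k = 1.538 (mmol·L⁻¹)⁻²·hr⁻¹.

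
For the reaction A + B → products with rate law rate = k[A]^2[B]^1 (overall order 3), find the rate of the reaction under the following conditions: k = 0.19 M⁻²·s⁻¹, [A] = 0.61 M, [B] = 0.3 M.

0.02121 M/s

Step 1: The rate law is rate = k[A]^2[B]^1, overall order = 2+1 = 3
Step 2: Substitute values: rate = 0.19 × (0.61)^2 × (0.3)^1
Step 3: rate = 0.19 × 0.3721 × 0.3 = 0.0212097 M/s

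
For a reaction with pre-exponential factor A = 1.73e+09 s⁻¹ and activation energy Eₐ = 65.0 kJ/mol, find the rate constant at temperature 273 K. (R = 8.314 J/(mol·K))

6.32e-04 s⁻¹

Step 1: Use the Arrhenius equation: k = A × exp(-Eₐ/RT)
Step 2: Convert Eₐ to J/mol: 65.0 kJ/mol = 65000 J/mol
Step 3: Calculate the exponent: -Eₐ/(RT) = -65000/(8.314 × 273) = -28.63787
Step 4: k = 1.73e+09 × exp(-28.63787)
Step 5: k = 1.73e+09 × 3.65368e-13 = 6.3209e-04 s⁻¹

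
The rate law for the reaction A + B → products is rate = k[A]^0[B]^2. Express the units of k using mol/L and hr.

(mol/L)⁻¹·hr⁻¹

Step 1: Overall order = 0 + 2 = 2.
Step 2: rate has units mol/L·hr⁻¹; [A]^0[B]^2 has units (mol/L)^2.
Step 3: k = rate/([A]^0[B]^2), so units of k = (mol/L)^(1-2)·hr⁻¹ = (mol/L)⁻¹·hr⁻¹.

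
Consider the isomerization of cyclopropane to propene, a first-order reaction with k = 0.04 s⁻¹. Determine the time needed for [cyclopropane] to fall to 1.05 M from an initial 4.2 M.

34.66 s

Step 1: For first-order: t = ln([cyclopropane]₀/[cyclopropane])/k
Step 2: t = ln(4.2/1.05)/0.04
Step 3: t = ln(4)/0.04
Step 4: t = 1.386/0.04 = 34.66 s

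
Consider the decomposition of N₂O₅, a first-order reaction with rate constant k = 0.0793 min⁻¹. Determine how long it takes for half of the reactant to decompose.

8.741 min

Step 1: For a first-order reaction, t₁/₂ = ln(2)/k
Step 2: t₁/₂ = ln(2)/0.0793
Step 3: t₁/₂ = 0.6931/0.0793 = 8.741 min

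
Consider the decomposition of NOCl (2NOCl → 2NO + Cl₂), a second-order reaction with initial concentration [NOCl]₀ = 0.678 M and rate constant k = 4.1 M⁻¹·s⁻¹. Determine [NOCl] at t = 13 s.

0.01826 M

Step 1: For a second-order reaction: 1/[NOCl] = 1/[NOCl]₀ + kt
Step 2: 1/[NOCl] = 1/0.678 + 4.1 × 13
Step 3: 1/[NOCl] = 1.475 + 53.3 = 54.77
Step 4: [NOCl] = 1/54.77 = 0.01826 M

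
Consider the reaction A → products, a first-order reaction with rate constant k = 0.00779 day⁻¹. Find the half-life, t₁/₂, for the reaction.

88.98 day

Step 1: For a first-order reaction, t₁/₂ = ln(2)/k
Step 2: t₁/₂ = ln(2)/0.00779
Step 3: t₁/₂ = 0.6931/0.00779 = 88.98 day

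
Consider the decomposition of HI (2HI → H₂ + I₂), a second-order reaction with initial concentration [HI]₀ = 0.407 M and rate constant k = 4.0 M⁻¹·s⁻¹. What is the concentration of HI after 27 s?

0.009053 M

Step 1: For a second-order reaction: 1/[HI] = 1/[HI]₀ + kt
Step 2: 1/[HI] = 1/0.407 + 4.0 × 27
Step 3: 1/[HI] = 2.457 + 108 = 110.5
Step 4: [HI] = 1/110.5 = 0.009053 M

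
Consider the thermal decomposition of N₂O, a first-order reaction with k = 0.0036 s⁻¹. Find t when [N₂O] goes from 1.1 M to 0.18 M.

502.8 s

Step 1: For first-order: t = ln([N₂O]₀/[N₂O])/k
Step 2: t = ln(1.1/0.18)/0.0036
Step 3: t = ln(6.111)/0.0036
Step 4: t = 1.81/0.0036 = 502.8 s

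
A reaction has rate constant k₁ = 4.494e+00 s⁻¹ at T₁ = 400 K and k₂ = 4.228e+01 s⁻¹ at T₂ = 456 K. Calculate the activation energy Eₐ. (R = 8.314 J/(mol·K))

60.7 kJ/mol

Step 1: Use the two-temperature Arrhenius form: ln(k₂/k₁) = -Eₐ/R × (1/T₂ - 1/T₁)
Step 2: ln(k₂/k₁) = ln(4.228e+01/4.494e+00) = ln(9.4081) = 2.24157
Step 3: 1/T₂ - 1/T₁ = 1/456 - 1/400 = -3.070175e-04 K⁻¹
Step 4: Eₐ = -R × ln(k₂/k₁) / (1/T₂ - 1/T₁) = -8.314 × 2.24157 / -3.070175e-04
Step 5: Eₐ = 6.0701e+04 J/mol = 60.7 kJ/mol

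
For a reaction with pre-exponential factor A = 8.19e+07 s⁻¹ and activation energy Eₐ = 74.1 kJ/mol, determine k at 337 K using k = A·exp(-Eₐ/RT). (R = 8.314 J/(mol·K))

2.68e-04 s⁻¹

Step 1: Use the Arrhenius equation: k = A × exp(-Eₐ/RT)
Step 2: Convert Eₐ to J/mol: 74.1 kJ/mol = 74100 J/mol
Step 3: Calculate the exponent: -Eₐ/(RT) = -74100/(8.314 × 337) = -26.44711
Step 4: k = 8.19e+07 × exp(-26.44711)
Step 5: k = 8.19e+07 × 3.26713e-12 = 2.6758e-04 s⁻¹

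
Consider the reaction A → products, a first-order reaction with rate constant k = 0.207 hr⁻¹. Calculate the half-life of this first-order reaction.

3.349 hr

Step 1: For a first-order reaction, t₁/₂ = ln(2)/k
Step 2: t₁/₂ = ln(2)/0.207
Step 3: t₁/₂ = 0.6931/0.207 = 3.349 hr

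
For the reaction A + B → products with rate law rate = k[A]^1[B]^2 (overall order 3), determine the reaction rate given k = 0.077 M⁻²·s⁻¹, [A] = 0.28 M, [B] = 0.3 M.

0.00194 M/s

Step 1: The rate law is rate = k[A]^1[B]^2, overall order = 1+2 = 3
Step 2: Substitute values: rate = 0.077 × (0.28)^1 × (0.3)^2
Step 3: rate = 0.077 × 0.28 × 0.09 = 0.0019404 M/s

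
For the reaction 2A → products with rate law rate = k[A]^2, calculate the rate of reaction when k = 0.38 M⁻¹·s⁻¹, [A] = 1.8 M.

1.231 M/s

Step 1: Identify the rate law: rate = k[A]^2
Step 2: Substitute values: rate = 0.38 × (1.8)^2
Step 3: Calculate: rate = 0.38 × 3.24 = 1.2312 M/s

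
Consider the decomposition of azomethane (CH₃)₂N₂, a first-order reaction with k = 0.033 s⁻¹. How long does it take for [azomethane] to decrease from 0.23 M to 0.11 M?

22.35 s

Step 1: For first-order: t = ln([azomethane]₀/[azomethane])/k
Step 2: t = ln(0.23/0.11)/0.033
Step 3: t = ln(2.091)/0.033
Step 4: t = 0.7376/0.033 = 22.35 s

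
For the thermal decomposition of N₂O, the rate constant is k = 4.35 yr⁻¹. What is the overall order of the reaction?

first order (1)

Step 1: The units of k for an nth-order reaction are (concentration)^(1-n)·(time)⁻¹.
Step 2: Here k has units yr⁻¹, so the concentration exponent is 0.
Step 3: 1 - n = 0 ⇒ n = 1. The reaction is first order.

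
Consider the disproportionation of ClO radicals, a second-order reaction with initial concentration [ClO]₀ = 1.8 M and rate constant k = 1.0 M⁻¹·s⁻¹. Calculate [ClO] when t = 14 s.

0.0687 M

Step 1: For a second-order reaction: 1/[ClO] = 1/[ClO]₀ + kt
Step 2: 1/[ClO] = 1/1.8 + 1.0 × 14
Step 3: 1/[ClO] = 0.5556 + 14 = 14.56
Step 4: [ClO] = 1/14.56 = 0.0687 M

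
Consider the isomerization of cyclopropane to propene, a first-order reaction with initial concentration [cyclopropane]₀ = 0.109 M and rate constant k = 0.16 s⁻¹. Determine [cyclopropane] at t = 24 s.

0.002343 M

Step 1: For a first-order reaction: [cyclopropane] = [cyclopropane]₀ × e^(-kt)
Step 2: [cyclopropane] = 0.109 × e^(-0.16 × 24)
Step 3: [cyclopropane] = 0.109 × e^(-3.84)
Step 4: [cyclopropane] = 0.109 × 0.0214936 = 0.002343 M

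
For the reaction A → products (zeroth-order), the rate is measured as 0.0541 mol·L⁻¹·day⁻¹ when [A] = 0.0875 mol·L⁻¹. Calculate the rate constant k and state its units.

0.0541 mol·L⁻¹·day⁻¹

Step 1: For a zeroth-order reaction, rate = k (independent of concentration).
Step 2: k = rate = 0.0541 mol·L⁻¹·day⁻¹.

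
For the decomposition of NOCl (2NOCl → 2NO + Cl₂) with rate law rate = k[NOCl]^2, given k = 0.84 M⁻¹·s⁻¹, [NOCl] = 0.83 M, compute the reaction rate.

0.5787 M/s

Step 1: Identify the rate law: rate = k[NOCl]^2
Step 2: Substitute values: rate = 0.84 × (0.83)^2
Step 3: Calculate: rate = 0.84 × 0.6889 = 0.578676 M/s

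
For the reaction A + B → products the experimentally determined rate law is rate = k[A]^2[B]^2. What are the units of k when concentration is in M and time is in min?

M⁻³·min⁻¹

Step 1: Overall order = 2 + 2 = 4.
Step 2: rate has units M·min⁻¹; [A]^2[B]^2 has units M^4.
Step 3: k = rate/([A]^2[B]^2), so units of k = M^(1-4)·min⁻¹ = M⁻³·min⁻¹.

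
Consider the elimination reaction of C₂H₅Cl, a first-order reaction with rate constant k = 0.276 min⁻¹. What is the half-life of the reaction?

2.511 min

Step 1: For a first-order reaction, t₁/₂ = ln(2)/k
Step 2: t₁/₂ = ln(2)/0.276
Step 3: t₁/₂ = 0.6931/0.276 = 2.511 min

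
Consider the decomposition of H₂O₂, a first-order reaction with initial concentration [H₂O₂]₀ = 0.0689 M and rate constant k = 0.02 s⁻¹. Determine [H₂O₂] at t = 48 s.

0.02638 M

Step 1: For a first-order reaction: [H₂O₂] = [H₂O₂]₀ × e^(-kt)
Step 2: [H₂O₂] = 0.0689 × e^(-0.02 × 48)
Step 3: [H₂O₂] = 0.0689 × e^(-0.96)
Step 4: [H₂O₂] = 0.0689 × 0.382893 = 0.02638 M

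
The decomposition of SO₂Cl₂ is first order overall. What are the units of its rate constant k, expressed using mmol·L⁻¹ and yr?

yr⁻¹

Step 1: For overall order n, rate = k × (concentration)^n.
Step 2: Rate has units mmol·L⁻¹·yr⁻¹; concentration term has units (mmol·L⁻¹)^1.
Step 3: k = rate / (concentration)^n, so units of k = (mmol·L⁻¹)^(1-1)·yr⁻¹ = yr⁻¹.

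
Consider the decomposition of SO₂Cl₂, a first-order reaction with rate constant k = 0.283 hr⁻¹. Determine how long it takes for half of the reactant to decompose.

2.449 hr

Step 1: For a first-order reaction, t₁/₂ = ln(2)/k
Step 2: t₁/₂ = ln(2)/0.283
Step 3: t₁/₂ = 0.6931/0.283 = 2.449 hr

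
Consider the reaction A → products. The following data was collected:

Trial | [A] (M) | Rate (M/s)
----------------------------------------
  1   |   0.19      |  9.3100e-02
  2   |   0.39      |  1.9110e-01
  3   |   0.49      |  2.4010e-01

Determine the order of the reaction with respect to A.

first order (1)

Step 1: Compare trials to find order n where rate₂/rate₁ = ([A]₂/[A]₁)^n
Step 2: rate₂/rate₁ = 1.9110e-01/9.3100e-02 = 2.053
Step 3: [A]₂/[A]₁ = 0.39/0.19 = 2.053
Step 4: n = ln(2.053)/ln(2.053) = 1.00 ≈ 1
Step 5: The reaction is first order in A.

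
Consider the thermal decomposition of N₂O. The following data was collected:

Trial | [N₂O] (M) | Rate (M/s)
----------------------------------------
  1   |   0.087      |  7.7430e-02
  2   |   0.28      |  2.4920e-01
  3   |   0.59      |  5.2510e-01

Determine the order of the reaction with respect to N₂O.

first order (1)

Step 1: Compare trials to find order n where rate₂/rate₁ = ([N₂O]₂/[N₂O]₁)^n
Step 2: rate₂/rate₁ = 2.4920e-01/7.7430e-02 = 3.218
Step 3: [N₂O]₂/[N₂O]₁ = 0.28/0.087 = 3.218
Step 4: n = ln(3.218)/ln(3.218) = 1.00 ≈ 1
Step 5: The reaction is first order in N₂O.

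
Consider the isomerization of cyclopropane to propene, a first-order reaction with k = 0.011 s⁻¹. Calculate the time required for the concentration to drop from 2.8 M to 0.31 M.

200.1 s

Step 1: For first-order: t = ln([cyclopropane]₀/[cyclopropane])/k
Step 2: t = ln(2.8/0.31)/0.011
Step 3: t = ln(9.032)/0.011
Step 4: t = 2.201/0.011 = 200.1 s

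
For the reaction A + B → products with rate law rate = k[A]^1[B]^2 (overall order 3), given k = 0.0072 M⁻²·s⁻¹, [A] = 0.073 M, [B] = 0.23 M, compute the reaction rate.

2.78e-05 M/s

Step 1: The rate law is rate = k[A]^1[B]^2, overall order = 1+2 = 3
Step 2: Substitute values: rate = 0.0072 × (0.073)^1 × (0.23)^2
Step 3: rate = 0.0072 × 0.073 × 0.0529 = 2.78042e-05 M/s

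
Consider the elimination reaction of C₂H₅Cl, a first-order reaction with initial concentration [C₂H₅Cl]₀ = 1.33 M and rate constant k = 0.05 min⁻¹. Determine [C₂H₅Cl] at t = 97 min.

0.01041 M

Step 1: For a first-order reaction: [C₂H₅Cl] = [C₂H₅Cl]₀ × e^(-kt)
Step 2: [C₂H₅Cl] = 1.33 × e^(-0.05 × 97)
Step 3: [C₂H₅Cl] = 1.33 × e^(-4.85)
Step 4: [C₂H₅Cl] = 1.33 × 0.00782838 = 0.01041 M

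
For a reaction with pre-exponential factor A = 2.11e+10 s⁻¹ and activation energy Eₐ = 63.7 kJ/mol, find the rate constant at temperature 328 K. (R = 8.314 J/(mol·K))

1.51e+00 s⁻¹

Step 1: Use the Arrhenius equation: k = A × exp(-Eₐ/RT)
Step 2: Convert Eₐ to J/mol: 63.7 kJ/mol = 63700 J/mol
Step 3: Calculate the exponent: -Eₐ/(RT) = -63700/(8.314 × 328) = -23.35907
Step 4: k = 2.11e+10 × exp(-23.35907)
Step 5: k = 2.11e+10 × 7.16613e-11 = 1.5121e+00 s⁻¹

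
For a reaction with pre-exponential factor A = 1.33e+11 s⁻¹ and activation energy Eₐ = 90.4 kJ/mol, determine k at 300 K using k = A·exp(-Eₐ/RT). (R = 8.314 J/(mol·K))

2.42e-05 s⁻¹

Step 1: Use the Arrhenius equation: k = A × exp(-Eₐ/RT)
Step 2: Convert Eₐ to J/mol: 90.4 kJ/mol = 90400 J/mol
Step 3: Calculate the exponent: -Eₐ/(RT) = -90400/(8.314 × 300) = -36.24409
Step 4: k = 1.33e+11 × exp(-36.24409)
Step 5: k = 1.33e+11 × 1.81715e-16 = 2.4168e-05 s⁻¹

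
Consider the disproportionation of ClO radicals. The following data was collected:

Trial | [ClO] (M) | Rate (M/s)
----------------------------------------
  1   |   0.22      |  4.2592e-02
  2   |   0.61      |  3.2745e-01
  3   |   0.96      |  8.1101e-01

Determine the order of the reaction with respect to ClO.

second order (2)

Step 1: Compare trials to find order n where rate₂/rate₁ = ([ClO]₂/[ClO]₁)^n
Step 2: rate₂/rate₁ = 3.2745e-01/4.2592e-02 = 7.688
Step 3: [ClO]₂/[ClO]₁ = 0.61/0.22 = 2.773
Step 4: n = ln(7.688)/ln(2.773) = 2.00 ≈ 2
Step 5: The reaction is second order in ClO.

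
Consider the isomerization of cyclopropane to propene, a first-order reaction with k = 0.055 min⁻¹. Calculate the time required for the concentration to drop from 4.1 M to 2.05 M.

12.6 min

Step 1: For first-order: t = ln([cyclopropane]₀/[cyclopropane])/k
Step 2: t = ln(4.1/2.05)/0.055
Step 3: t = ln(2)/0.055
Step 4: t = 0.6931/0.055 = 12.6 min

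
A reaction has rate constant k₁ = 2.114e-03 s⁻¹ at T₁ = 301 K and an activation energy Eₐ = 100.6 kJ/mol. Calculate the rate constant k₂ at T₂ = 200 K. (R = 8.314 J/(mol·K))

3.225e-12 s⁻¹

Step 1: Use the two-temperature Arrhenius form: ln(k₂/k₁) = -Eₐ/R × (1/T₂ - 1/T₁)
Step 2: Convert Eₐ to J/mol: 100.6 kJ/mol = 100600 J/mol
Step 3: 1/T₂ - 1/T₁ = 1/200 - 1/301 = 1.677741e-03 K⁻¹
Step 4: ln(k₂/k₁) = -100600/8.314 × 1.677741e-03 = -20.30079
Step 5: k₂ = k₁ × exp(-20.30079) = 2.114e-03 × 1.52573e-09 = 3.225e-12 s⁻¹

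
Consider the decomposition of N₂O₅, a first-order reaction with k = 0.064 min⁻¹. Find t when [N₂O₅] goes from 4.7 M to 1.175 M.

21.66 min

Step 1: For first-order: t = ln([N₂O₅]₀/[N₂O₅])/k
Step 2: t = ln(4.7/1.175)/0.064
Step 3: t = ln(4)/0.064
Step 4: t = 1.386/0.064 = 21.66 min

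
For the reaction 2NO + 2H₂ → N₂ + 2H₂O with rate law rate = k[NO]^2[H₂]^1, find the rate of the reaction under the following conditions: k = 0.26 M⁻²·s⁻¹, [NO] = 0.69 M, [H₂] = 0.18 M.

0.02228 M/s

Step 1: The rate law is rate = k[NO]^2[H₂]^1
Step 2: Substitute: rate = 0.26 × (0.69)^2 × (0.18)^1
Step 3: rate = 0.26 × 0.4761 × 0.18 = 0.0222815 M/s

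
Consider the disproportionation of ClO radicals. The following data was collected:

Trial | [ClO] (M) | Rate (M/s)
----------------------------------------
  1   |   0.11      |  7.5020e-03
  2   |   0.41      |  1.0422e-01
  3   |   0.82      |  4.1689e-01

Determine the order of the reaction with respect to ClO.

second order (2)

Step 1: Compare trials to find order n where rate₂/rate₁ = ([ClO]₂/[ClO]₁)^n
Step 2: rate₂/rate₁ = 1.0422e-01/7.5020e-03 = 13.89
Step 3: [ClO]₂/[ClO]₁ = 0.41/0.11 = 3.727
Step 4: n = ln(13.89)/ln(3.727) = 2.00 ≈ 2
Step 5: The reaction is second order in ClO.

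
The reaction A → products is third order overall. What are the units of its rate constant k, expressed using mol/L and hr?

(mol/L)⁻²·hr⁻¹

Step 1: For overall order n, rate = k × (concentration)^n.
Step 2: Rate has units mol/L·hr⁻¹; concentration term has units (mol/L)^3.
Step 3: k = rate / (concentration)^n, so units of k = (mol/L)^(1-3)·hr⁻¹ = (mol/L)⁻²·hr⁻¹.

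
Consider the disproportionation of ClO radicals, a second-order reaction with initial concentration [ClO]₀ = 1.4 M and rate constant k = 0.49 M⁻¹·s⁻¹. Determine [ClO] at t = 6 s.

0.2737 M

Step 1: For a second-order reaction: 1/[ClO] = 1/[ClO]₀ + kt
Step 2: 1/[ClO] = 1/1.4 + 0.49 × 6
Step 3: 1/[ClO] = 0.7143 + 2.94 = 3.654
Step 4: [ClO] = 1/3.654 = 0.2737 M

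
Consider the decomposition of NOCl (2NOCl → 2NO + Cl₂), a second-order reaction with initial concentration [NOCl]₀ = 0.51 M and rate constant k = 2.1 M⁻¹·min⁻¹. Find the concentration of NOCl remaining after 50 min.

0.009349 M

Step 1: For a second-order reaction: 1/[NOCl] = 1/[NOCl]₀ + kt
Step 2: 1/[NOCl] = 1/0.51 + 2.1 × 50
Step 3: 1/[NOCl] = 1.961 + 105 = 107
Step 4: [NOCl] = 1/107 = 0.009349 M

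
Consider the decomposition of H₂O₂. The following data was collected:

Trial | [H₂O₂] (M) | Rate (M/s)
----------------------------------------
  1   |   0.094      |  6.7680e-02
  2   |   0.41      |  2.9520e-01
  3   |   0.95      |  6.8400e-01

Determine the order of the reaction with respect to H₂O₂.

first order (1)

Step 1: Compare trials to find order n where rate₂/rate₁ = ([H₂O₂]₂/[H₂O₂]₁)^n
Step 2: rate₂/rate₁ = 2.9520e-01/6.7680e-02 = 4.362
Step 3: [H₂O₂]₂/[H₂O₂]₁ = 0.41/0.094 = 4.362
Step 4: n = ln(4.362)/ln(4.362) = 1.00 ≈ 1
Step 5: The reaction is first order in H₂O₂.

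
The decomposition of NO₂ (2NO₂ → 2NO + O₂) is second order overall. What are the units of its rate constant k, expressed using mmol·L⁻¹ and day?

(mmol·L⁻¹)⁻¹·day⁻¹

Step 1: For overall order n, rate = k × (concentration)^n.
Step 2: Rate has units mmol·L⁻¹·day⁻¹; concentration term has units (mmol·L⁻¹)^2.
Step 3: k = rate / (concentration)^n, so units of k = (mmol·L⁻¹)^(1-2)·day⁻¹ = (mmol·L⁻¹)⁻¹·day⁻¹.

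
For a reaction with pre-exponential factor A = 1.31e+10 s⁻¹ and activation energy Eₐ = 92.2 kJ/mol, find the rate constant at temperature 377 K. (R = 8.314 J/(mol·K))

2.20e-03 s⁻¹

Step 1: Use the Arrhenius equation: k = A × exp(-Eₐ/RT)
Step 2: Convert Eₐ to J/mol: 92.2 kJ/mol = 92200 J/mol
Step 3: Calculate the exponent: -Eₐ/(RT) = -92200/(8.314 × 377) = -29.41572
Step 4: k = 1.31e+10 × exp(-29.41572)
Step 5: k = 1.31e+10 × 1.67848e-13 = 2.1988e-03 s⁻¹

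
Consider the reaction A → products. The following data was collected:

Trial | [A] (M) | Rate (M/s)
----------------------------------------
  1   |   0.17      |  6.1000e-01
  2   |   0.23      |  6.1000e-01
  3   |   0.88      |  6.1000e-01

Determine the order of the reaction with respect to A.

zeroth order (0)

Step 1: Compare trials - when concentration changes, rate stays constant.
Step 2: rate₂/rate₁ = 6.1000e-01/6.1000e-01 = 1
Step 3: [A]₂/[A]₁ = 0.23/0.17 = 1.353
Step 4: Since rate ratio ≈ (conc ratio)^0, the reaction is zeroth order.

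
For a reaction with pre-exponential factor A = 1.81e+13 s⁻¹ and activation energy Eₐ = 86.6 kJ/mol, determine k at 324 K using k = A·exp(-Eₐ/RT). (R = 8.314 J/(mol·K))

1.98e-01 s⁻¹

Step 1: Use the Arrhenius equation: k = A × exp(-Eₐ/RT)
Step 2: Convert Eₐ to J/mol: 86.6 kJ/mol = 86600 J/mol
Step 3: Calculate the exponent: -Eₐ/(RT) = -86600/(8.314 × 324) = -32.14866
Step 4: k = 1.81e+13 × exp(-32.14866)
Step 5: k = 1.81e+13 × 1.09148e-14 = 1.9756e-01 s⁻¹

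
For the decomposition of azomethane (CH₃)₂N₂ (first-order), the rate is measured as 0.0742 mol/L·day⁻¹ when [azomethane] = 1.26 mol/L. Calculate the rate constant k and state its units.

0.05889 day⁻¹

Step 1: rate = k[azomethane]^1, so k = rate / [azomethane]^1.
Step 2: k = 0.0742 / (1.26)^1 = 0.0742 / 1.26.
Step 3: k = 0.05889 day⁻¹.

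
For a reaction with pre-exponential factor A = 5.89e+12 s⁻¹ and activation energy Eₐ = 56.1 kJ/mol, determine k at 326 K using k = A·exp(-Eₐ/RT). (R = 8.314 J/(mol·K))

6.04e+03 s⁻¹

Step 1: Use the Arrhenius equation: k = A × exp(-Eₐ/RT)
Step 2: Convert Eₐ to J/mol: 56.1 kJ/mol = 56100 J/mol
Step 3: Calculate the exponent: -Eₐ/(RT) = -56100/(8.314 × 326) = -20.69833
Step 4: k = 5.89e+12 × exp(-20.69833)
Step 5: k = 5.89e+12 × 1.02525e-09 = 6.0387e+03 s⁻¹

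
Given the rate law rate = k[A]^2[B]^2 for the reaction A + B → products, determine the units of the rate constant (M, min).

M⁻³·min⁻¹

Step 1: Overall order = 2 + 2 = 4.
Step 2: rate has units M·min⁻¹; [A]^2[B]^2 has units M^4.
Step 3: k = rate/([A]^2[B]^2), so units of k = M^(1-4)·min⁻¹ = M⁻³·min⁻¹.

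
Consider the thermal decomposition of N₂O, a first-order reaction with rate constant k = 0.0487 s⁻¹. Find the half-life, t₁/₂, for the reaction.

14.23 s

Step 1: For a first-order reaction, t₁/₂ = ln(2)/k
Step 2: t₁/₂ = ln(2)/0.0487
Step 3: t₁/₂ = 0.6931/0.0487 = 14.23 s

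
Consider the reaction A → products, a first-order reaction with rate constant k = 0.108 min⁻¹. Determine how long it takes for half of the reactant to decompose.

6.418 min

Step 1: For a first-order reaction, t₁/₂ = ln(2)/k
Step 2: t₁/₂ = ln(2)/0.108
Step 3: t₁/₂ = 0.6931/0.108 = 6.418 min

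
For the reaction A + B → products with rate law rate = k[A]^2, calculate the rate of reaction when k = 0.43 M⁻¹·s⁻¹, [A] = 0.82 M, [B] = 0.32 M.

0.2891 M/s

Step 1: The rate law is rate = k[A]^2
Step 2: Note that the rate does not depend on [B] (zero order in B).
Step 3: rate = 0.43 × (0.82)^2 = 0.289132 M/s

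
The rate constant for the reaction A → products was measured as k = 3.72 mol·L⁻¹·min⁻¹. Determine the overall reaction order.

zeroth order (0)

Step 1: The units of k for an nth-order reaction are (concentration)^(1-n)·(time)⁻¹.
Step 2: Here k has units mol·L⁻¹·min⁻¹, so the concentration exponent is 1.
Step 3: 1 - n = 1 ⇒ n = 0. The reaction is zeroth order.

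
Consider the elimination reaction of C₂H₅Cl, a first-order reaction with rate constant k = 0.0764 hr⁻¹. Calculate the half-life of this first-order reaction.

9.073 hr

Step 1: For a first-order reaction, t₁/₂ = ln(2)/k
Step 2: t₁/₂ = ln(2)/0.0764
Step 3: t₁/₂ = 0.6931/0.0764 = 9.073 hr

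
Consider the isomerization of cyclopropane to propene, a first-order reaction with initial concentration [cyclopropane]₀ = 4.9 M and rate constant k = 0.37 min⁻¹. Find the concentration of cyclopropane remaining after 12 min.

0.0578 M

Step 1: For a first-order reaction: [cyclopropane] = [cyclopropane]₀ × e^(-kt)
Step 2: [cyclopropane] = 4.9 × e^(-0.37 × 12)
Step 3: [cyclopropane] = 4.9 × e^(-4.44)
Step 4: [cyclopropane] = 4.9 × 0.0117959 = 0.0578 M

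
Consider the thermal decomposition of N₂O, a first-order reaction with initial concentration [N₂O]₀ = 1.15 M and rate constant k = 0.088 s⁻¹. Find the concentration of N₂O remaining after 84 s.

0.0007086 M

Step 1: For a first-order reaction: [N₂O] = [N₂O]₀ × e^(-kt)
Step 2: [N₂O] = 1.15 × e^(-0.088 × 84)
Step 3: [N₂O] = 1.15 × e^(-7.392)
Step 4: [N₂O] = 1.15 × 0.000616162 = 0.0007086 M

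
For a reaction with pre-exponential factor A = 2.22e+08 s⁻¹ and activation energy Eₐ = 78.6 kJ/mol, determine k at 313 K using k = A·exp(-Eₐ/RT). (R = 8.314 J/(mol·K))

1.69e-05 s⁻¹

Step 1: Use the Arrhenius equation: k = A × exp(-Eₐ/RT)
Step 2: Convert Eₐ to J/mol: 78.6 kJ/mol = 78600 J/mol
Step 3: Calculate the exponent: -Eₐ/(RT) = -78600/(8.314 × 313) = -30.20426
Step 4: k = 2.22e+08 × exp(-30.20426)
Step 5: k = 2.22e+08 × 7.62881e-14 = 1.6936e-05 s⁻¹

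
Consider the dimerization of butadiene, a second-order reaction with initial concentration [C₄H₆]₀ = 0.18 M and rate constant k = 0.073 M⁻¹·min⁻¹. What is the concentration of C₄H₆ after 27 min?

0.1329 M

Step 1: For a second-order reaction: 1/[C₄H₆] = 1/[C₄H₆]₀ + kt
Step 2: 1/[C₄H₆] = 1/0.18 + 0.073 × 27
Step 3: 1/[C₄H₆] = 5.556 + 1.971 = 7.527
Step 4: [C₄H₆] = 1/7.527 = 0.1329 M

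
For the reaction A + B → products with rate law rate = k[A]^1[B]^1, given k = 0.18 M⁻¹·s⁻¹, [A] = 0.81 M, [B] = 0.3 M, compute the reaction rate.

0.04374 M/s

Step 1: The rate law is rate = k[A]^1[B]^1
Step 2: Substitute: rate = 0.18 × (0.81)^1 × (0.3)^1
Step 3: rate = 0.18 × 0.81 × 0.3 = 0.04374 M/s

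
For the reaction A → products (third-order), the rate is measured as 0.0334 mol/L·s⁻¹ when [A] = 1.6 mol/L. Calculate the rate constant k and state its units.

0.008154 (mol/L)⁻²·s⁻¹

Step 1: rate = k[A]^3, so k = rate / [A]^3.
Step 2: k = 0.0334 / (1.6)^3 = 0.0334 / 4.096.
Step 3: k = 0.008154 (mol/L)⁻²·s⁻¹.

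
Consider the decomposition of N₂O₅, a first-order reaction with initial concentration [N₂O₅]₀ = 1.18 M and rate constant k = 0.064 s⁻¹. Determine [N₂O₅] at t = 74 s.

0.01035 M

Step 1: For a first-order reaction: [N₂O₅] = [N₂O₅]₀ × e^(-kt)
Step 2: [N₂O₅] = 1.18 × e^(-0.064 × 74)
Step 3: [N₂O₅] = 1.18 × e^(-4.736)
Step 4: [N₂O₅] = 1.18 × 0.00877367 = 0.01035 M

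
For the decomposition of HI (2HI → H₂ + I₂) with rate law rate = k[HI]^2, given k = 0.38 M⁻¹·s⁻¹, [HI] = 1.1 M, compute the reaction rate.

0.4598 M/s

Step 1: Identify the rate law: rate = k[HI]^2
Step 2: Substitute values: rate = 0.38 × (1.1)^2
Step 3: Calculate: rate = 0.38 × 1.21 = 0.4598 M/s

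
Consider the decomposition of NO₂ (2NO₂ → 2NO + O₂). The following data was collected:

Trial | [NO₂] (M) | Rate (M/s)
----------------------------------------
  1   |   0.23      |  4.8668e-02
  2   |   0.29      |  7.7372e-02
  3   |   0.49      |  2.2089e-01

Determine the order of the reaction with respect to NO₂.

second order (2)

Step 1: Compare trials to find order n where rate₂/rate₁ = ([NO₂]₂/[NO₂]₁)^n
Step 2: rate₂/rate₁ = 7.7372e-02/4.8668e-02 = 1.59
Step 3: [NO₂]₂/[NO₂]₁ = 0.29/0.23 = 1.261
Step 4: n = ln(1.59)/ln(1.261) = 2.00 ≈ 2
Step 5: The reaction is second order in NO₂.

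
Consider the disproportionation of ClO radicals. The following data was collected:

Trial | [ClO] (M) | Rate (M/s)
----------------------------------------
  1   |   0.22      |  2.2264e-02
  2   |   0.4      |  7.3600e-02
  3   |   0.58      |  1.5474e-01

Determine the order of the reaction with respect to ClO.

second order (2)

Step 1: Compare trials to find order n where rate₂/rate₁ = ([ClO]₂/[ClO]₁)^n
Step 2: rate₂/rate₁ = 7.3600e-02/2.2264e-02 = 3.306
Step 3: [ClO]₂/[ClO]₁ = 0.4/0.22 = 1.818
Step 4: n = ln(3.306)/ln(1.818) = 2.00 ≈ 2
Step 5: The reaction is second order in ClO.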